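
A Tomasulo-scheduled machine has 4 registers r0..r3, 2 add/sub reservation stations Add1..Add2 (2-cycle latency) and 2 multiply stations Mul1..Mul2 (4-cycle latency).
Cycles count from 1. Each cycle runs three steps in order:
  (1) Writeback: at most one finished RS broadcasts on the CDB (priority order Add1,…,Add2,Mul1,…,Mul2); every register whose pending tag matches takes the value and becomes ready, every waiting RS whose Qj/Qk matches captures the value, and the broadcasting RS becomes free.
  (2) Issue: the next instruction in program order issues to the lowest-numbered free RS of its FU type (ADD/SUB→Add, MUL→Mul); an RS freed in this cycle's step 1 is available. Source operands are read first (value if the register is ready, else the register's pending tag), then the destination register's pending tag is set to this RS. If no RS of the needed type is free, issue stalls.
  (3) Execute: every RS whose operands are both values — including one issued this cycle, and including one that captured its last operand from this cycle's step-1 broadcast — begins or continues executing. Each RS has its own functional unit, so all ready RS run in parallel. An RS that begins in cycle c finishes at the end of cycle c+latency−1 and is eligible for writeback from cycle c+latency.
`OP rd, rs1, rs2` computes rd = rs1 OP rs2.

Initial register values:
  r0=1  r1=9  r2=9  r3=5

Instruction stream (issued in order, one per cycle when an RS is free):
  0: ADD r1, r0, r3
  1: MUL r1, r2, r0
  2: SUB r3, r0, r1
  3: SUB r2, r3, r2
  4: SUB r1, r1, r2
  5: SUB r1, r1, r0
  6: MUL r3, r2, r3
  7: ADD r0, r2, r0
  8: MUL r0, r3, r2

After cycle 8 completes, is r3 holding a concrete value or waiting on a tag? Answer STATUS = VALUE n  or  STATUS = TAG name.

cycle 1: issue ADD r1<-Add1 // r0:1,r1:Add1,r2:9,r3:5
cycle 2: issue MUL r1<-Mul1 // r0:1,r1:Mul1,r2:9,r3:5
cycle 3: CDB Add1=6; issue SUB r3<-Add1 // r0:1,r1:Mul1,r2:9,r3:Add1
cycle 4: issue SUB r2<-Add2 // r0:1,r1:Mul1,r2:Add2,r3:Add1
cycle 5: stall // r0:1,r1:Mul1,r2:Add2,r3:Add1
cycle 6: CDB Mul1=9; stall // r0:1,r1:9,r2:Add2,r3:Add1
cycle 7: stall // r0:1,r1:9,r2:Add2,r3:Add1
cycle 8: CDB Add1=-8; issue SUB r1<-Add1 // r0:1,r1:Add1,r2:Add2,r3:-8

STATUS = VALUE -8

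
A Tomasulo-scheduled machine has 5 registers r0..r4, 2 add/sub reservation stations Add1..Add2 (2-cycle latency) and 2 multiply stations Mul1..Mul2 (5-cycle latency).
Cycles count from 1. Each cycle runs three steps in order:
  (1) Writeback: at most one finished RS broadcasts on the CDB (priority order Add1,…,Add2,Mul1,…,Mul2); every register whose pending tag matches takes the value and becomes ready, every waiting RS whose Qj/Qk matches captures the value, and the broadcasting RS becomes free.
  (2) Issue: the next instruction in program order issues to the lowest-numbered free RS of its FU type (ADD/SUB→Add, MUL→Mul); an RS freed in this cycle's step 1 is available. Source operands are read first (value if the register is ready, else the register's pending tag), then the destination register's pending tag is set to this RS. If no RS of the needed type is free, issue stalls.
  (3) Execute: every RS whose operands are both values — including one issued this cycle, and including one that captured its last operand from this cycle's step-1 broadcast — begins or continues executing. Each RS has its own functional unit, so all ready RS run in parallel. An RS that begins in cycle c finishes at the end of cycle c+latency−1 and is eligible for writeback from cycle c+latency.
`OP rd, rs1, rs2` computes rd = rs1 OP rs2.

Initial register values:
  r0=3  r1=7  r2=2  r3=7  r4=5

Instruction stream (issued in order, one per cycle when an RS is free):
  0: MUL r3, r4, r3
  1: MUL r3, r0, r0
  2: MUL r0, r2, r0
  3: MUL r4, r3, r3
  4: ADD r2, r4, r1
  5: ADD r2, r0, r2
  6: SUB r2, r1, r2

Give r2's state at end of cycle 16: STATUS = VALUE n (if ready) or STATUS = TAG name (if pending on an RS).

  c1: issue MUL r3<-Mul1  regs: r0:3,r1:7,r2:2,r3:Mul1,r4:5
  c2: issue MUL r3<-Mul2  regs: r0:3,r1:7,r2:2,r3:Mul2,r4:5
  c3: stall  regs: r0:3,r1:7,r2:2,r3:Mul2,r4:5
  c4: stall  regs: r0:3,r1:7,r2:2,r3:Mul2,r4:5
  c5: stall  regs: r0:3,r1:7,r2:2,r3:Mul2,r4:5
  c6: CDB Mul1=35; issue MUL r0<-Mul1  regs: r0:Mul1,r1:7,r2:2,r3:Mul2,r4:5
  c7: CDB Mul2=9; issue MUL r4<-Mul2  regs: r0:Mul1,r1:7,r2:2,r3:9,r4:Mul2
  c8: issue ADD r2<-Add1  regs: r0:Mul1,r1:7,r2:Add1,r3:9,r4:Mul2
  c9: issue ADD r2<-Add2  regs: r0:Mul1,r1:7,r2:Add2,r3:9,r4:Mul2
  c10: stall  regs: r0:Mul1,r1:7,r2:Add2,r3:9,r4:Mul2
  c11: CDB Mul1=6; stall  regs: r0:6,r1:7,r2:Add2,r3:9,r4:Mul2
  c12: CDB Mul2=81; stall  regs: r0:6,r1:7,r2:Add2,r3:9,r4:81
  c13: stall  regs: r0:6,r1:7,r2:Add2,r3:9,r4:81
  c14: CDB Add1=88; issue SUB r2<-Add1  regs: r0:6,r1:7,r2:Add1,r3:9,r4:81
  c15: -  regs: r0:6,r1:7,r2:Add1,r3:9,r4:81
  c16: CDB Add2=94  regs: r0:6,r1:7,r2:Add1,r3:9,r4:81

STATUS = TAG Add1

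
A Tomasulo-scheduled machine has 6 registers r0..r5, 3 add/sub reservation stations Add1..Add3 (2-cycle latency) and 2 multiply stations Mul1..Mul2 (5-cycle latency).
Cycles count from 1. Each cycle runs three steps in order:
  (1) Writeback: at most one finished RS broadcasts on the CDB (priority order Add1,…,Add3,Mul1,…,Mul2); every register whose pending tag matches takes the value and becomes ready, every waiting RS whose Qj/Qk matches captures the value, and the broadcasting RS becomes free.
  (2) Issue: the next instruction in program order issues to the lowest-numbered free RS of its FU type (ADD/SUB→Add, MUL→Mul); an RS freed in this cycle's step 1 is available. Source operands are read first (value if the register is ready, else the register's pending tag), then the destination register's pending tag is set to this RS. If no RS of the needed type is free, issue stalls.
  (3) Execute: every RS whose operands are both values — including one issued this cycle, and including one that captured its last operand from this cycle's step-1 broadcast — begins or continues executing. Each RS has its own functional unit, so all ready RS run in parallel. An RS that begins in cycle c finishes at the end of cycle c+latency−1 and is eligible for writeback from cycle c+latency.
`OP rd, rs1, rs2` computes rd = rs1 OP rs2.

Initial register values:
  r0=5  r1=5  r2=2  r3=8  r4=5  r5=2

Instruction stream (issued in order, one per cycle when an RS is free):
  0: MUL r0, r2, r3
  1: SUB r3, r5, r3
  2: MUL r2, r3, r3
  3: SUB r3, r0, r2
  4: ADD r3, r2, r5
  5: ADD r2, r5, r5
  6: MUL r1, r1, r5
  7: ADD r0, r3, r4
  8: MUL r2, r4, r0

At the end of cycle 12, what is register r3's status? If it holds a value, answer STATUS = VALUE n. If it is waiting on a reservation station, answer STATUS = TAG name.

cycle 1: issue MUL r0<-Mul1 // r0:Mul1,r1:5,r2:2,r3:8,r4:5,r5:2
cycle 2: issue SUB r3<-Add1 // r0:Mul1,r1:5,r2:2,r3:Add1,r4:5,r5:2
cycle 3: issue MUL r2<-Mul2 // r0:Mul1,r1:5,r2:Mul2,r3:Add1,r4:5,r5:2
cycle 4: CDB Add1=-6; issue SUB r3<-Add1 // r0:Mul1,r1:5,r2:Mul2,r3:Add1,r4:5,r5:2
cycle 5: issue ADD r3<-Add2 // r0:Mul1,r1:5,r2:Mul2,r3:Add2,r4:5,r5:2
cycle 6: CDB Mul1=16; issue ADD r2<-Add3 // r0:16,r1:5,r2:Add3,r3:Add2,r4:5,r5:2
cycle 7: issue MUL r1<-Mul1 // r0:16,r1:Mul1,r2:Add3,r3:Add2,r4:5,r5:2
cycle 8: CDB Add3=4; issue ADD r0<-Add3 // r0:Add3,r1:Mul1,r2:4,r3:Add2,r4:5,r5:2
cycle 9: CDB Mul2=36; issue MUL r2<-Mul2 // r0:Add3,r1:Mul1,r2:Mul2,r3:Add2,r4:5,r5:2
cycle 10: - // r0:Add3,r1:Mul1,r2:Mul2,r3:Add2,r4:5,r5:2
cycle 11: CDB Add1=-20 // r0:Add3,r1:Mul1,r2:Mul2,r3:Add2,r4:5,r5:2
cycle 12: CDB Add2=38 // r0:Add3,r1:Mul1,r2:Mul2,r3:38,r4:5,r5:2

STATUS = VALUE 38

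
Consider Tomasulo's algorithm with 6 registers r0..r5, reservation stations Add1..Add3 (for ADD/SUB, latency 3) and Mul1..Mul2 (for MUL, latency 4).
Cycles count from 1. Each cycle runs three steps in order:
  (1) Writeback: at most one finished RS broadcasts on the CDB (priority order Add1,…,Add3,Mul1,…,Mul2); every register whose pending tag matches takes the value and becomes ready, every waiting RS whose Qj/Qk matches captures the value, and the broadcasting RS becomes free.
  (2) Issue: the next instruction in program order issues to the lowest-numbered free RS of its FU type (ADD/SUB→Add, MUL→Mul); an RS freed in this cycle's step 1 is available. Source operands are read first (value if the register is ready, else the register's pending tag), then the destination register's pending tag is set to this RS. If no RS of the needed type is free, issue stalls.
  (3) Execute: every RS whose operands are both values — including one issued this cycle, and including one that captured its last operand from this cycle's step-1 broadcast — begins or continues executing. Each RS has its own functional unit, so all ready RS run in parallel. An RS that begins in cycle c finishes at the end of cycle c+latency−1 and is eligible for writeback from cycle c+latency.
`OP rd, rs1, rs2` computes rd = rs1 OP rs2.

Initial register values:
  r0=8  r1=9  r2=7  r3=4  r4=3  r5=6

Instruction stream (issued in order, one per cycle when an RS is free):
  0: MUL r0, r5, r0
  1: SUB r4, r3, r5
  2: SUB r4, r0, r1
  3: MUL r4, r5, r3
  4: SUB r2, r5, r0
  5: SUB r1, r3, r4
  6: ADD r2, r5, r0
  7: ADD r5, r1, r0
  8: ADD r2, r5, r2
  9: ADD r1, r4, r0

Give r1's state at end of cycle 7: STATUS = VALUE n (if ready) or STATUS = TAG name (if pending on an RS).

c1: issue MUL r0<-Mul1 | r0:Mul1,r1:9,r2:7,r3:4,r4:3,r5:6
c2: issue SUB r4<-Add1 | r0:Mul1,r1:9,r2:7,r3:4,r4:Add1,r5:6
c3: issue SUB r4<-Add2 | r0:Mul1,r1:9,r2:7,r3:4,r4:Add2,r5:6
c4: issue MUL r4<-Mul2 | r0:Mul1,r1:9,r2:7,r3:4,r4:Mul2,r5:6
c5: CDB Add1=-2; issue SUB r2<-Add1 | r0:Mul1,r1:9,r2:Add1,r3:4,r4:Mul2,r5:6
c6: CDB Mul1=48; issue SUB r1<-Add3 | r0:48,r1:Add3,r2:Add1,r3:4,r4:Mul2,r5:6
c7: stall | r0:48,r1:Add3,r2:Add1,r3:4,r4:Mul2,r5:6

STATUS = TAG Add3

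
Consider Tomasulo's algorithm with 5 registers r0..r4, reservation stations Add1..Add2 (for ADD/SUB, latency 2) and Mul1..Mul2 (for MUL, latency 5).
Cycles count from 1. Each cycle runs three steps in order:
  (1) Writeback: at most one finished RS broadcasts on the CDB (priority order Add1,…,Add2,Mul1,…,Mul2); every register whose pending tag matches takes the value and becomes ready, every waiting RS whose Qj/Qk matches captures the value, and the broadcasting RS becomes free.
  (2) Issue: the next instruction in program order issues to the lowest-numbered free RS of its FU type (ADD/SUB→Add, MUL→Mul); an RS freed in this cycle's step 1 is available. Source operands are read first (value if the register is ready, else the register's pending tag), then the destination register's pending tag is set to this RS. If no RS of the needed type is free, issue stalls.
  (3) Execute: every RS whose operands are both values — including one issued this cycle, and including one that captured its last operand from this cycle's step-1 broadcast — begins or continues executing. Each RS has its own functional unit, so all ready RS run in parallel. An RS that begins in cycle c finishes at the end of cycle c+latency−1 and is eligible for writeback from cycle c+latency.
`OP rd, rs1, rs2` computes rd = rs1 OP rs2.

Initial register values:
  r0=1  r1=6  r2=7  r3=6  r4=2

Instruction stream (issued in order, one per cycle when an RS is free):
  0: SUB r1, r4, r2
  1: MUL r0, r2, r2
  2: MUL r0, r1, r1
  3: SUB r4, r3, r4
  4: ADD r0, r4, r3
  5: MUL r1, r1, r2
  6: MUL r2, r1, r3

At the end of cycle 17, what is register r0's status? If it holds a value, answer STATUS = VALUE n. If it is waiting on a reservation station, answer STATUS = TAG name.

STATUS = VALUE 10

c1: issue SUB r1<-Add1 | r0:1,r1:Add1,r2:7,r3:6,r4:2
c2: issue MUL r0<-Mul1 | r0:Mul1,r1:Add1,r2:7,r3:6,r4:2
c3: CDB Add1=-5; issue MUL r0<-Mul2 | r0:Mul2,r1:-5,r2:7,r3:6,r4:2
c4: issue SUB r4<-Add1 | r0:Mul2,r1:-5,r2:7,r3:6,r4:Add1
c5: issue ADD r0<-Add2 | r0:Add2,r1:-5,r2:7,r3:6,r4:Add1
c6: CDB Add1=4; stall | r0:Add2,r1:-5,r2:7,r3:6,r4:4
c7: CDB Mul1=49; issue MUL r1<-Mul1 | r0:Add2,r1:Mul1,r2:7,r3:6,r4:4
c8: CDB Add2=10; stall | r0:10,r1:Mul1,r2:7,r3:6,r4:4
c9: CDB Mul2=25; issue MUL r2<-Mul2 | r0:10,r1:Mul1,r2:Mul2,r3:6,r4:4
c10: - | r0:10,r1:Mul1,r2:Mul2,r3:6,r4:4
c11: - | r0:10,r1:Mul1,r2:Mul2,r3:6,r4:4
c12: CDB Mul1=-35 | r0:10,r1:-35,r2:Mul2,r3:6,r4:4
c13: - | r0:10,r1:-35,r2:Mul2,r3:6,r4:4
c14: - | r0:10,r1:-35,r2:Mul2,r3:6,r4:4
c15: - | r0:10,r1:-35,r2:Mul2,r3:6,r4:4
c16: - | r0:10,r1:-35,r2:Mul2,r3:6,r4:4
c17: CDB Mul2=-210 | r0:10,r1:-35,r2:-210,r3:6,r4:4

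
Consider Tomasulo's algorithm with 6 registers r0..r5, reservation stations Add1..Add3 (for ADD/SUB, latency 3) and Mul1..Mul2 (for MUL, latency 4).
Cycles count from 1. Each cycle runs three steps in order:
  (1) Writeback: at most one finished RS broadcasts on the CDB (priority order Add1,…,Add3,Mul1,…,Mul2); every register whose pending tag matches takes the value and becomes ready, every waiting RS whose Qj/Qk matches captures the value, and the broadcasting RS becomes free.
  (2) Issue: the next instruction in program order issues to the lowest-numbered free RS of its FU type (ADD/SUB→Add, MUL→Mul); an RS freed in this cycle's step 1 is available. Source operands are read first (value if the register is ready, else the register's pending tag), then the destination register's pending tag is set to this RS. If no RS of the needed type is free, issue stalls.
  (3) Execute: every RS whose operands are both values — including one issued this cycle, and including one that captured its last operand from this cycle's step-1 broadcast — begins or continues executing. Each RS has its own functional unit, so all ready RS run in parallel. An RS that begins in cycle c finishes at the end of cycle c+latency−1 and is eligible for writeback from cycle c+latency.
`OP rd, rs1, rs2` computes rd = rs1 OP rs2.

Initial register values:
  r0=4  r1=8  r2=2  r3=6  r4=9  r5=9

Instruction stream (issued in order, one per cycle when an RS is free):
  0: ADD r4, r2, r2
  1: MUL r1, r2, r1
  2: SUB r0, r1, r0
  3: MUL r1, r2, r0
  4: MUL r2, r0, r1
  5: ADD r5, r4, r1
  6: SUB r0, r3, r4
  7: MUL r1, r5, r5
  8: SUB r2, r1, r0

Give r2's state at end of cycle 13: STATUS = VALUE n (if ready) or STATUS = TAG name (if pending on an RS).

STATUS = TAG Mul1

c1: issue ADD r4<-Add1 | r0:4,r1:8,r2:2,r3:6,r4:Add1,r5:9
c2: issue MUL r1<-Mul1 | r0:4,r1:Mul1,r2:2,r3:6,r4:Add1,r5:9
c3: issue SUB r0<-Add2 | r0:Add2,r1:Mul1,r2:2,r3:6,r4:Add1,r5:9
c4: CDB Add1=4; issue MUL r1<-Mul2 | r0:Add2,r1:Mul2,r2:2,r3:6,r4:4,r5:9
c5: stall | r0:Add2,r1:Mul2,r2:2,r3:6,r4:4,r5:9
c6: CDB Mul1=16; issue MUL r2<-Mul1 | r0:Add2,r1:Mul2,r2:Mul1,r3:6,r4:4,r5:9
c7: issue ADD r5<-Add1 | r0:Add2,r1:Mul2,r2:Mul1,r3:6,r4:4,r5:Add1
c8: issue SUB r0<-Add3 | r0:Add3,r1:Mul2,r2:Mul1,r3:6,r4:4,r5:Add1
c9: CDB Add2=12; stall | r0:Add3,r1:Mul2,r2:Mul1,r3:6,r4:4,r5:Add1
c10: stall | r0:Add3,r1:Mul2,r2:Mul1,r3:6,r4:4,r5:Add1
c11: CDB Add3=2; stall | r0:2,r1:Mul2,r2:Mul1,r3:6,r4:4,r5:Add1
c12: stall | r0:2,r1:Mul2,r2:Mul1,r3:6,r4:4,r5:Add1
c13: CDB Mul2=24; issue MUL r1<-Mul2 | r0:2,r1:Mul2,r2:Mul1,r3:6,r4:4,r5:Add1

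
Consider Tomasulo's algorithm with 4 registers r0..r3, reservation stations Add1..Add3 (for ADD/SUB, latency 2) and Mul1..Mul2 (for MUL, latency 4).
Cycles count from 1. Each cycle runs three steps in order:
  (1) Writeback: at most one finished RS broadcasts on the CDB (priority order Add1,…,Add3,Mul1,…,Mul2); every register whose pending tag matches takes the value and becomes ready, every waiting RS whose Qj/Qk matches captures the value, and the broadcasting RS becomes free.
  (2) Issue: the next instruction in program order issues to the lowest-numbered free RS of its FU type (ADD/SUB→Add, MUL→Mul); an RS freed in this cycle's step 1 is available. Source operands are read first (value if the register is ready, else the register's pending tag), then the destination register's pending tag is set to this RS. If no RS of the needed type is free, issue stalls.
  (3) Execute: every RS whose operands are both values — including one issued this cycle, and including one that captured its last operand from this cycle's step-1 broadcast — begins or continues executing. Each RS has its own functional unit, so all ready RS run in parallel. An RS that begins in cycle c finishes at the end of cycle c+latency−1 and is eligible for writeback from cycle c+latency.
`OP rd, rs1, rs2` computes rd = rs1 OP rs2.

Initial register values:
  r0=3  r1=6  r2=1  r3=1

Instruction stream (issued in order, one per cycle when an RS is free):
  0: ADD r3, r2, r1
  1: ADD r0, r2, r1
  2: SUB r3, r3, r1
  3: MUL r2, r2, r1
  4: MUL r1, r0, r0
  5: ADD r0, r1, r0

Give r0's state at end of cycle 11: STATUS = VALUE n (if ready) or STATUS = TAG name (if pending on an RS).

STATUS = VALUE 56

  c1: issue ADD r3<-Add1  regs: r0:3,r1:6,r2:1,r3:Add1
  c2: issue ADD r0<-Add2  regs: r0:Add2,r1:6,r2:1,r3:Add1
  c3: CDB Add1=7; issue SUB r3<-Add1  regs: r0:Add2,r1:6,r2:1,r3:Add1
  c4: CDB Add2=7; issue MUL r2<-Mul1  regs: r0:7,r1:6,r2:Mul1,r3:Add1
  c5: CDB Add1=1; issue MUL r1<-Mul2  regs: r0:7,r1:Mul2,r2:Mul1,r3:1
  c6: issue ADD r0<-Add1  regs: r0:Add1,r1:Mul2,r2:Mul1,r3:1
  c7: -  regs: r0:Add1,r1:Mul2,r2:Mul1,r3:1
  c8: CDB Mul1=6  regs: r0:Add1,r1:Mul2,r2:6,r3:1
  c9: CDB Mul2=49  regs: r0:Add1,r1:49,r2:6,r3:1
  c10: -  regs: r0:Add1,r1:49,r2:6,r3:1
  c11: CDB Add1=56  regs: r0:56,r1:49,r2:6,r3:1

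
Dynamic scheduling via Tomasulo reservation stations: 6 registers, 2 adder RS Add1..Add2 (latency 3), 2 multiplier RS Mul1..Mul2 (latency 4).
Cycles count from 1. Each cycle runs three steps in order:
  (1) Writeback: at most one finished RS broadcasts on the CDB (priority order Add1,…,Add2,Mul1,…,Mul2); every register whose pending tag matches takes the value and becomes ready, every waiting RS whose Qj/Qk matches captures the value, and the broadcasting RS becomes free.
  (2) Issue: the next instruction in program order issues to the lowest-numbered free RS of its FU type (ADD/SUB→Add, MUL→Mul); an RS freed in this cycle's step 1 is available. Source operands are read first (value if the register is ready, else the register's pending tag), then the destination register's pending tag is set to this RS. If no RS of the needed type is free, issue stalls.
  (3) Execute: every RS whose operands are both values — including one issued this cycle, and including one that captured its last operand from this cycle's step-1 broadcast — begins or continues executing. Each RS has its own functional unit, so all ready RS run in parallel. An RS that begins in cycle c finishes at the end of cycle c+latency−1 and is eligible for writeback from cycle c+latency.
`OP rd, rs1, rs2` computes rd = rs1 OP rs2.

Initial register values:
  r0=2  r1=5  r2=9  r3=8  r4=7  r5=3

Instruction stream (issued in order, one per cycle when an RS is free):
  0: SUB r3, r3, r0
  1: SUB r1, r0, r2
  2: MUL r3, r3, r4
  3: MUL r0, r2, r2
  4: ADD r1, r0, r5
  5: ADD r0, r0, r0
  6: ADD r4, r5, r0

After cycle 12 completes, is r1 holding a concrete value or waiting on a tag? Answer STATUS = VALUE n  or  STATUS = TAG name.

c1: issue SUB r3<-Add1 | r0:2,r1:5,r2:9,r3:Add1,r4:7,r5:3
c2: issue SUB r1<-Add2 | r0:2,r1:Add2,r2:9,r3:Add1,r4:7,r5:3
c3: issue MUL r3<-Mul1 | r0:2,r1:Add2,r2:9,r3:Mul1,r4:7,r5:3
c4: CDB Add1=6; issue MUL r0<-Mul2 | r0:Mul2,r1:Add2,r2:9,r3:Mul1,r4:7,r5:3
c5: CDB Add2=-7; issue ADD r1<-Add1 | r0:Mul2,r1:Add1,r2:9,r3:Mul1,r4:7,r5:3
c6: issue ADD r0<-Add2 | r0:Add2,r1:Add1,r2:9,r3:Mul1,r4:7,r5:3
c7: stall | r0:Add2,r1:Add1,r2:9,r3:Mul1,r4:7,r5:3
c8: CDB Mul1=42; stall | r0:Add2,r1:Add1,r2:9,r3:42,r4:7,r5:3
c9: CDB Mul2=81; stall | r0:Add2,r1:Add1,r2:9,r3:42,r4:7,r5:3
c10: stall | r0:Add2,r1:Add1,r2:9,r3:42,r4:7,r5:3
c11: stall | r0:Add2,r1:Add1,r2:9,r3:42,r4:7,r5:3
c12: CDB Add1=84; issue ADD r4<-Add1 | r0:Add2,r1:84,r2:9,r3:42,r4:Add1,r5:3

STATUS = VALUE 84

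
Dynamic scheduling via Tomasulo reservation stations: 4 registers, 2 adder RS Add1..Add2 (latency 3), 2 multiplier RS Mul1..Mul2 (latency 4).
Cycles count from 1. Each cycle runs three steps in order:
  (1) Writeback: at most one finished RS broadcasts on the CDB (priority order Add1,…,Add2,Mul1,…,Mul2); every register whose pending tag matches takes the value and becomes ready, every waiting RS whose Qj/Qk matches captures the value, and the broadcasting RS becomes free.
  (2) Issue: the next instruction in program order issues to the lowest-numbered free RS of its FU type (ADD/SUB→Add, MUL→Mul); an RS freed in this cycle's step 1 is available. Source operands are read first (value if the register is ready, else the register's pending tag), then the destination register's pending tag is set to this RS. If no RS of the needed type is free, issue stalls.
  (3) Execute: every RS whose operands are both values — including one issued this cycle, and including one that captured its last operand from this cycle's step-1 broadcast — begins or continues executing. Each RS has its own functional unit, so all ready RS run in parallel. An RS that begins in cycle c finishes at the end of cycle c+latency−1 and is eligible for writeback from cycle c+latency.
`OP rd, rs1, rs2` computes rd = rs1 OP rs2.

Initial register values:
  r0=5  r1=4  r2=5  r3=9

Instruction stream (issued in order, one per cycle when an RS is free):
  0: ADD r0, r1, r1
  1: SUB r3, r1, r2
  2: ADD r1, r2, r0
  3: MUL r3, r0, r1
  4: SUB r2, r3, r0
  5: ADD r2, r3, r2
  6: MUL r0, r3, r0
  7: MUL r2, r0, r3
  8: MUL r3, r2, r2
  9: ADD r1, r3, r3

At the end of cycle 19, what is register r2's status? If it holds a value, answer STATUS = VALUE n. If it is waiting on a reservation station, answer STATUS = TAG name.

  c1: issue ADD r0<-Add1  regs: r0:Add1,r1:4,r2:5,r3:9
  c2: issue SUB r3<-Add2  regs: r0:Add1,r1:4,r2:5,r3:Add2
  c3: stall  regs: r0:Add1,r1:4,r2:5,r3:Add2
  c4: CDB Add1=8; issue ADD r1<-Add1  regs: r0:8,r1:Add1,r2:5,r3:Add2
  c5: CDB Add2=-1; issue MUL r3<-Mul1  regs: r0:8,r1:Add1,r2:5,r3:Mul1
  c6: issue SUB r2<-Add2  regs: r0:8,r1:Add1,r2:Add2,r3:Mul1
  c7: CDB Add1=13; issue ADD r2<-Add1  regs: r0:8,r1:13,r2:Add1,r3:Mul1
  c8: issue MUL r0<-Mul2  regs: r0:Mul2,r1:13,r2:Add1,r3:Mul1
  c9: stall  regs: r0:Mul2,r1:13,r2:Add1,r3:Mul1
  c10: stall  regs: r0:Mul2,r1:13,r2:Add1,r3:Mul1
  c11: CDB Mul1=104; issue MUL r2<-Mul1  regs: r0:Mul2,r1:13,r2:Mul1,r3:104
  c12: stall  regs: r0:Mul2,r1:13,r2:Mul1,r3:104
  c13: stall  regs: r0:Mul2,r1:13,r2:Mul1,r3:104
  c14: CDB Add2=96; stall  regs: r0:Mul2,r1:13,r2:Mul1,r3:104
  c15: CDB Mul2=832; issue MUL r3<-Mul2  regs: r0:832,r1:13,r2:Mul1,r3:Mul2
  c16: issue ADD r1<-Add2  regs: r0:832,r1:Add2,r2:Mul1,r3:Mul2
  c17: CDB Add1=200  regs: r0:832,r1:Add2,r2:Mul1,r3:Mul2
  c18: -  regs: r0:832,r1:Add2,r2:Mul1,r3:Mul2
  c19: CDB Mul1=86528  regs: r0:832,r1:Add2,r2:86528,r3:Mul2

STATUS = VALUE 86528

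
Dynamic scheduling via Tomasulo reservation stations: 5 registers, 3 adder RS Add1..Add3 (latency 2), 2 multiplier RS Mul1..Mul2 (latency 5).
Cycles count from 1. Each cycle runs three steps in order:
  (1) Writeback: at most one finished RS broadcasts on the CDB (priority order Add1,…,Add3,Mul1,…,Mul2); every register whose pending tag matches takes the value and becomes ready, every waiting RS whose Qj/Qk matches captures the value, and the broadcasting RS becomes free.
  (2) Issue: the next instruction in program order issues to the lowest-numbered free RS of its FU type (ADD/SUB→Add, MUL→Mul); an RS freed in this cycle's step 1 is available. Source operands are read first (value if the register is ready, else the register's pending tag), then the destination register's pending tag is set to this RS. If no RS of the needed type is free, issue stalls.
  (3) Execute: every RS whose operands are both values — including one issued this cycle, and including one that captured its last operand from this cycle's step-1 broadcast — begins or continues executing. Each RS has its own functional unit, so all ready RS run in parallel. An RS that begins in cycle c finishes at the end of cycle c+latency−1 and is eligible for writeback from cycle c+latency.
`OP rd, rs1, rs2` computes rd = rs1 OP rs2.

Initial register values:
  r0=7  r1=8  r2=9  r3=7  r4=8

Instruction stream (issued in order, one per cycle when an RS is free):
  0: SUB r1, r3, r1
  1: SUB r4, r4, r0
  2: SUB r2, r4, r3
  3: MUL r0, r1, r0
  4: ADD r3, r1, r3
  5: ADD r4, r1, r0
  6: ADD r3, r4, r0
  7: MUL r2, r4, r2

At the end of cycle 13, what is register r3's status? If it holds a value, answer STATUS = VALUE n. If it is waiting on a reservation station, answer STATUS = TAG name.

c1: issue SUB r1<-Add1 | r0:7,r1:Add1,r2:9,r3:7,r4:8
c2: issue SUB r4<-Add2 | r0:7,r1:Add1,r2:9,r3:7,r4:Add2
c3: CDB Add1=-1; issue SUB r2<-Add1 | r0:7,r1:-1,r2:Add1,r3:7,r4:Add2
c4: CDB Add2=1; issue MUL r0<-Mul1 | r0:Mul1,r1:-1,r2:Add1,r3:7,r4:1
c5: issue ADD r3<-Add2 | r0:Mul1,r1:-1,r2:Add1,r3:Add2,r4:1
c6: CDB Add1=-6; issue ADD r4<-Add1 | r0:Mul1,r1:-1,r2:-6,r3:Add2,r4:Add1
c7: CDB Add2=6; issue ADD r3<-Add2 | r0:Mul1,r1:-1,r2:-6,r3:Add2,r4:Add1
c8: issue MUL r2<-Mul2 | r0:Mul1,r1:-1,r2:Mul2,r3:Add2,r4:Add1
c9: CDB Mul1=-7 | r0:-7,r1:-1,r2:Mul2,r3:Add2,r4:Add1
c10: - | r0:-7,r1:-1,r2:Mul2,r3:Add2,r4:Add1
c11: CDB Add1=-8 | r0:-7,r1:-1,r2:Mul2,r3:Add2,r4:-8
c12: - | r0:-7,r1:-1,r2:Mul2,r3:Add2,r4:-8
c13: CDB Add2=-15 | r0:-7,r1:-1,r2:Mul2,r3:-15,r4:-8

STATUS = VALUE -15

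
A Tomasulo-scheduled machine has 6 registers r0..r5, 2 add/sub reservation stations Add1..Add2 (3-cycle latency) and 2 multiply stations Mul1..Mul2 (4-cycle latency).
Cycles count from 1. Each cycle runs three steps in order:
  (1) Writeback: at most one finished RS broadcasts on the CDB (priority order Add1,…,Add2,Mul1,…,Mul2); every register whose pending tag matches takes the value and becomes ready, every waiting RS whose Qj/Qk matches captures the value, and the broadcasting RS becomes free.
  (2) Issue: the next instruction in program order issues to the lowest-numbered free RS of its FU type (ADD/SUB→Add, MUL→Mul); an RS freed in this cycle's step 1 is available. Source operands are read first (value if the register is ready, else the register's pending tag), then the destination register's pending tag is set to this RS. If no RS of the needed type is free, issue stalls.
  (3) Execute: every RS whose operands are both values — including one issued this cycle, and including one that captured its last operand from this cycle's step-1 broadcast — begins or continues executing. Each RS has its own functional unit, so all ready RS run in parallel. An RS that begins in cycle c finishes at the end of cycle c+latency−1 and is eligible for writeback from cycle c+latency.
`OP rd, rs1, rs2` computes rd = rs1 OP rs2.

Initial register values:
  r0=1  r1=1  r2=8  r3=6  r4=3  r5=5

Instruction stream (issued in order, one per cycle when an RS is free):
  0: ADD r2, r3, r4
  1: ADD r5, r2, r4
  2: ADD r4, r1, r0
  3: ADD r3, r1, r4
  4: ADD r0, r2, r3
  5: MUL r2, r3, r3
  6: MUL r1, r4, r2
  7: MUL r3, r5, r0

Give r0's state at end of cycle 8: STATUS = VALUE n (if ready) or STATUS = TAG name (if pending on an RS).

STATUS = TAG Add2

c1: issue ADD r2<-Add1 | r0:1,r1:1,r2:Add1,r3:6,r4:3,r5:5
c2: issue ADD r5<-Add2 | r0:1,r1:1,r2:Add1,r3:6,r4:3,r5:Add2
c3: stall | r0:1,r1:1,r2:Add1,r3:6,r4:3,r5:Add2
c4: CDB Add1=9; issue ADD r4<-Add1 | r0:1,r1:1,r2:9,r3:6,r4:Add1,r5:Add2
c5: stall | r0:1,r1:1,r2:9,r3:6,r4:Add1,r5:Add2
c6: stall | r0:1,r1:1,r2:9,r3:6,r4:Add1,r5:Add2
c7: CDB Add1=2; issue ADD r3<-Add1 | r0:1,r1:1,r2:9,r3:Add1,r4:2,r5:Add2
c8: CDB Add2=12; issue ADD r0<-Add2 | r0:Add2,r1:1,r2:9,r3:Add1,r4:2,r5:12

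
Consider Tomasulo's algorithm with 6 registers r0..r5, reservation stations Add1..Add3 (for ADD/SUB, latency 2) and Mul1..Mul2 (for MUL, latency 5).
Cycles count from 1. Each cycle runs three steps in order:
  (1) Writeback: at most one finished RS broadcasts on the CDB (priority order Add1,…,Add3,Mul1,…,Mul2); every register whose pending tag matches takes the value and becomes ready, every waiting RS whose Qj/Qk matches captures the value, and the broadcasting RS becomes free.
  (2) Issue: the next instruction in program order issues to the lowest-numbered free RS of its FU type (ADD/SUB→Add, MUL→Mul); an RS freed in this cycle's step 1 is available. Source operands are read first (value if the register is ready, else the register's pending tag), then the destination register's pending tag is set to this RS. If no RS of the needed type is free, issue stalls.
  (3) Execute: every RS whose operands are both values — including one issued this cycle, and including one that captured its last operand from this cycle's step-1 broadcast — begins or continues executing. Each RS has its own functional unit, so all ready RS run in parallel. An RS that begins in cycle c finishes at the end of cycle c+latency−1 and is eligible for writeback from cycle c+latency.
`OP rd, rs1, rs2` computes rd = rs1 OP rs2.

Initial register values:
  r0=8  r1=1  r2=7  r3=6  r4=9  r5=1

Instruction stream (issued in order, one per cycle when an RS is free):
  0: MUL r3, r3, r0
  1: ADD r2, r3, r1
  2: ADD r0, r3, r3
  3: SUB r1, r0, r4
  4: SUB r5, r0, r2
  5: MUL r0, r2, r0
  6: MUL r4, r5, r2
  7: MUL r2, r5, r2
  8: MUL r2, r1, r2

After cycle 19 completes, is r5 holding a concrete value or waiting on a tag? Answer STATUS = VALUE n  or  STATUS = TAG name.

cycle 1: issue MUL r3<-Mul1 // r0:8,r1:1,r2:7,r3:Mul1,r4:9,r5:1
cycle 2: issue ADD r2<-Add1 // r0:8,r1:1,r2:Add1,r3:Mul1,r4:9,r5:1
cycle 3: issue ADD r0<-Add2 // r0:Add2,r1:1,r2:Add1,r3:Mul1,r4:9,r5:1
cycle 4: issue SUB r1<-Add3 // r0:Add2,r1:Add3,r2:Add1,r3:Mul1,r4:9,r5:1
cycle 5: stall // r0:Add2,r1:Add3,r2:Add1,r3:Mul1,r4:9,r5:1
cycle 6: CDB Mul1=48; stall // r0:Add2,r1:Add3,r2:Add1,r3:48,r4:9,r5:1
cycle 7: stall // r0:Add2,r1:Add3,r2:Add1,r3:48,r4:9,r5:1
cycle 8: CDB Add1=49; issue SUB r5<-Add1 // r0:Add2,r1:Add3,r2:49,r3:48,r4:9,r5:Add1
cycle 9: CDB Add2=96; issue MUL r0<-Mul1 // r0:Mul1,r1:Add3,r2:49,r3:48,r4:9,r5:Add1
cycle 10: issue MUL r4<-Mul2 // r0:Mul1,r1:Add3,r2:49,r3:48,r4:Mul2,r5:Add1
cycle 11: CDB Add1=47; stall // r0:Mul1,r1:Add3,r2:49,r3:48,r4:Mul2,r5:47
cycle 12: CDB Add3=87; stall // r0:Mul1,r1:87,r2:49,r3:48,r4:Mul2,r5:47
cycle 13: stall // r0:Mul1,r1:87,r2:49,r3:48,r4:Mul2,r5:47
cycle 14: CDB Mul1=4704; issue MUL r2<-Mul1 // r0:4704,r1:87,r2:Mul1,r3:48,r4:Mul2,r5:47
cycle 15: stall // r0:4704,r1:87,r2:Mul1,r3:48,r4:Mul2,r5:47
cycle 16: CDB Mul2=2303; issue MUL r2<-Mul2 // r0:4704,r1:87,r2:Mul2,r3:48,r4:2303,r5:47
cycle 17: - // r0:4704,r1:87,r2:Mul2,r3:48,r4:2303,r5:47
cycle 18: - // r0:4704,r1:87,r2:Mul2,r3:48,r4:2303,r5:47
cycle 19: CDB Mul1=2303 // r0:4704,r1:87,r2:Mul2,r3:48,r4:2303,r5:47

STATUS = VALUE 47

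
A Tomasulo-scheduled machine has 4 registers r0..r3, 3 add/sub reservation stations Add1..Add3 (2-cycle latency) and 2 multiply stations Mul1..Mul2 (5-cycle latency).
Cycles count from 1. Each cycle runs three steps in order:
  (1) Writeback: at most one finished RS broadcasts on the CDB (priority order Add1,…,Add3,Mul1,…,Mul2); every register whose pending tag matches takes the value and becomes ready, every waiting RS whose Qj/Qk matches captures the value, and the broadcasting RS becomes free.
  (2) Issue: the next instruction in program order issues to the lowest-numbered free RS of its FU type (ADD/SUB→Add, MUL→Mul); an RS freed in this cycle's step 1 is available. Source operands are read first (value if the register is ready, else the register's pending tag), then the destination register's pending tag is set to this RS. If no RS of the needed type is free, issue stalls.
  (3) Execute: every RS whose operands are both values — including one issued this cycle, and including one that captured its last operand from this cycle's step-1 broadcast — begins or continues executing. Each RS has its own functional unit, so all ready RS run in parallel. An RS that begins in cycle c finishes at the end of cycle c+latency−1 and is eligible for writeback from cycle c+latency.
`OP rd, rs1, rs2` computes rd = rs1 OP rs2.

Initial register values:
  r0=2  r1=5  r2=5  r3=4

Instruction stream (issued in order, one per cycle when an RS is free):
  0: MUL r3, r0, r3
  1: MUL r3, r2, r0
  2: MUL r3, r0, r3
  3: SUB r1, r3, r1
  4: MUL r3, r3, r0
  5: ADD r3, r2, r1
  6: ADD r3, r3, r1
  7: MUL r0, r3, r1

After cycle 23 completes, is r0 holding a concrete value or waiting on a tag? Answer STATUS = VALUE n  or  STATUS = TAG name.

STATUS = VALUE 525

c1: issue MUL r3<-Mul1 | r0:2,r1:5,r2:5,r3:Mul1
c2: issue MUL r3<-Mul2 | r0:2,r1:5,r2:5,r3:Mul2
c3: stall | r0:2,r1:5,r2:5,r3:Mul2
c4: stall | r0:2,r1:5,r2:5,r3:Mul2
c5: stall | r0:2,r1:5,r2:5,r3:Mul2
c6: CDB Mul1=8; issue MUL r3<-Mul1 | r0:2,r1:5,r2:5,r3:Mul1
c7: CDB Mul2=10; issue SUB r1<-Add1 | r0:2,r1:Add1,r2:5,r3:Mul1
c8: issue MUL r3<-Mul2 | r0:2,r1:Add1,r2:5,r3:Mul2
c9: issue ADD r3<-Add2 | r0:2,r1:Add1,r2:5,r3:Add2
c10: issue ADD r3<-Add3 | r0:2,r1:Add1,r2:5,r3:Add3
c11: stall | r0:2,r1:Add1,r2:5,r3:Add3
c12: CDB Mul1=20; issue MUL r0<-Mul1 | r0:Mul1,r1:Add1,r2:5,r3:Add3
c13: - | r0:Mul1,r1:Add1,r2:5,r3:Add3
c14: CDB Add1=15 | r0:Mul1,r1:15,r2:5,r3:Add3
c15: - | r0:Mul1,r1:15,r2:5,r3:Add3
c16: CDB Add2=20 | r0:Mul1,r1:15,r2:5,r3:Add3
c17: CDB Mul2=40 | r0:Mul1,r1:15,r2:5,r3:Add3
c18: CDB Add3=35 | r0:Mul1,r1:15,r2:5,r3:35
c19: - | r0:Mul1,r1:15,r2:5,r3:35
c20: - | r0:Mul1,r1:15,r2:5,r3:35
c21: - | r0:Mul1,r1:15,r2:5,r3:35
c22: - | r0:Mul1,r1:15,r2:5,r3:35
c23: CDB Mul1=525 | r0:525,r1:15,r2:5,r3:35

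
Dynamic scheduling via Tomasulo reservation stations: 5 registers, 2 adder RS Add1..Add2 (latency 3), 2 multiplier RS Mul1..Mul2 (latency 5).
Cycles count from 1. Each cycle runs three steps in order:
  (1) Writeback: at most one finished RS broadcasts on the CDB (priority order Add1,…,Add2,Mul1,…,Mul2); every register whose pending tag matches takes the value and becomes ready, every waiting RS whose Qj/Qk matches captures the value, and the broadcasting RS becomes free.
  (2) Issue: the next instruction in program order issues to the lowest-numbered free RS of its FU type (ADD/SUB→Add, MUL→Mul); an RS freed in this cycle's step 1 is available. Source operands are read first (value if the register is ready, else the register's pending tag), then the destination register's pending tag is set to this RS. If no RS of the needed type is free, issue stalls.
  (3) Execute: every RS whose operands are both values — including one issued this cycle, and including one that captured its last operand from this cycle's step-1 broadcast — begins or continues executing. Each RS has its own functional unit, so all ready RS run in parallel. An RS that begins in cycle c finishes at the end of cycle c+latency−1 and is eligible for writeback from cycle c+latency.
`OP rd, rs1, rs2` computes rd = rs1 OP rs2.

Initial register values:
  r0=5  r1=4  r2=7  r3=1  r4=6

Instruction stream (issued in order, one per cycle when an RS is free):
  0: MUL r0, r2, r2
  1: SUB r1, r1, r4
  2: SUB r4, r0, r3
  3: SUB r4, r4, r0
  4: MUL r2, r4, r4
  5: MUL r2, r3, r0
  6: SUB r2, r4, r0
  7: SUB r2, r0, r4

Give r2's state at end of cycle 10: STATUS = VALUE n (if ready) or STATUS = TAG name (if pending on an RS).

STATUS = TAG Add2

cycle 1: issue MUL r0<-Mul1 // r0:Mul1,r1:4,r2:7,r3:1,r4:6
cycle 2: issue SUB r1<-Add1 // r0:Mul1,r1:Add1,r2:7,r3:1,r4:6
cycle 3: issue SUB r4<-Add2 // r0:Mul1,r1:Add1,r2:7,r3:1,r4:Add2
cycle 4: stall // r0:Mul1,r1:Add1,r2:7,r3:1,r4:Add2
cycle 5: CDB Add1=-2; issue SUB r4<-Add1 // r0:Mul1,r1:-2,r2:7,r3:1,r4:Add1
cycle 6: CDB Mul1=49; issue MUL r2<-Mul1 // r0:49,r1:-2,r2:Mul1,r3:1,r4:Add1
cycle 7: issue MUL r2<-Mul2 // r0:49,r1:-2,r2:Mul2,r3:1,r4:Add1
cycle 8: stall // r0:49,r1:-2,r2:Mul2,r3:1,r4:Add1
cycle 9: CDB Add2=48; issue SUB r2<-Add2 // r0:49,r1:-2,r2:Add2,r3:1,r4:Add1
cycle 10: stall // r0:49,r1:-2,r2:Add2,r3:1,r4:Add1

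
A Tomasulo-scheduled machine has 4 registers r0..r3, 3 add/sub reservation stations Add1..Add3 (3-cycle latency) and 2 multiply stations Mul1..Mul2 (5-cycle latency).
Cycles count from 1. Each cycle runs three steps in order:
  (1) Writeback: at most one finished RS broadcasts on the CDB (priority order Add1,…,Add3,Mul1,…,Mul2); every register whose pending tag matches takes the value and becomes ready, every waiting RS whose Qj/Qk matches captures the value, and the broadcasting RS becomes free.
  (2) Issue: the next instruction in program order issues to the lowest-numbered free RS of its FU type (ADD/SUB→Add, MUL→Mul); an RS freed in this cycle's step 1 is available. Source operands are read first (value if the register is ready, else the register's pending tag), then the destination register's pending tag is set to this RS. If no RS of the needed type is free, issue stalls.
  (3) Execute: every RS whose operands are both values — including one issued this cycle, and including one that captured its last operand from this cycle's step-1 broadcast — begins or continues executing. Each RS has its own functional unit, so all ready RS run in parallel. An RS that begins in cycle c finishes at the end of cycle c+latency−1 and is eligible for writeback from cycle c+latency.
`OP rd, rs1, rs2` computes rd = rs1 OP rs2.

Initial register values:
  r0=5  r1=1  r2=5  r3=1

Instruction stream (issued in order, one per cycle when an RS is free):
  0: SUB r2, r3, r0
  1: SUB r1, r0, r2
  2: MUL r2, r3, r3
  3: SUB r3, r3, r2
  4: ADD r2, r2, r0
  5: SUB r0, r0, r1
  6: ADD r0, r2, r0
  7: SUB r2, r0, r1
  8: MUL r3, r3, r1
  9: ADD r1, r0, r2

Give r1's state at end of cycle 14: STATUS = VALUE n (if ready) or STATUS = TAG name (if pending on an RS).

cycle 1: issue SUB r2<-Add1 // r0:5,r1:1,r2:Add1,r3:1
cycle 2: issue SUB r1<-Add2 // r0:5,r1:Add2,r2:Add1,r3:1
cycle 3: issue MUL r2<-Mul1 // r0:5,r1:Add2,r2:Mul1,r3:1
cycle 4: CDB Add1=-4; issue SUB r3<-Add1 // r0:5,r1:Add2,r2:Mul1,r3:Add1
cycle 5: issue ADD r2<-Add3 // r0:5,r1:Add2,r2:Add3,r3:Add1
cycle 6: stall // r0:5,r1:Add2,r2:Add3,r3:Add1
cycle 7: CDB Add2=9; issue SUB r0<-Add2 // r0:Add2,r1:9,r2:Add3,r3:Add1
cycle 8: CDB Mul1=1; stall // r0:Add2,r1:9,r2:Add3,r3:Add1
cycle 9: stall // r0:Add2,r1:9,r2:Add3,r3:Add1
cycle 10: CDB Add2=-4; issue ADD r0<-Add2 // r0:Add2,r1:9,r2:Add3,r3:Add1
cycle 11: CDB Add1=0; issue SUB r2<-Add1 // r0:Add2,r1:9,r2:Add1,r3:0
cycle 12: CDB Add3=6; issue MUL r3<-Mul1 // r0:Add2,r1:9,r2:Add1,r3:Mul1
cycle 13: issue ADD r1<-Add3 // r0:Add2,r1:Add3,r2:Add1,r3:Mul1
cycle 14: - // r0:Add2,r1:Add3,r2:Add1,r3:Mul1

STATUS = TAG Add3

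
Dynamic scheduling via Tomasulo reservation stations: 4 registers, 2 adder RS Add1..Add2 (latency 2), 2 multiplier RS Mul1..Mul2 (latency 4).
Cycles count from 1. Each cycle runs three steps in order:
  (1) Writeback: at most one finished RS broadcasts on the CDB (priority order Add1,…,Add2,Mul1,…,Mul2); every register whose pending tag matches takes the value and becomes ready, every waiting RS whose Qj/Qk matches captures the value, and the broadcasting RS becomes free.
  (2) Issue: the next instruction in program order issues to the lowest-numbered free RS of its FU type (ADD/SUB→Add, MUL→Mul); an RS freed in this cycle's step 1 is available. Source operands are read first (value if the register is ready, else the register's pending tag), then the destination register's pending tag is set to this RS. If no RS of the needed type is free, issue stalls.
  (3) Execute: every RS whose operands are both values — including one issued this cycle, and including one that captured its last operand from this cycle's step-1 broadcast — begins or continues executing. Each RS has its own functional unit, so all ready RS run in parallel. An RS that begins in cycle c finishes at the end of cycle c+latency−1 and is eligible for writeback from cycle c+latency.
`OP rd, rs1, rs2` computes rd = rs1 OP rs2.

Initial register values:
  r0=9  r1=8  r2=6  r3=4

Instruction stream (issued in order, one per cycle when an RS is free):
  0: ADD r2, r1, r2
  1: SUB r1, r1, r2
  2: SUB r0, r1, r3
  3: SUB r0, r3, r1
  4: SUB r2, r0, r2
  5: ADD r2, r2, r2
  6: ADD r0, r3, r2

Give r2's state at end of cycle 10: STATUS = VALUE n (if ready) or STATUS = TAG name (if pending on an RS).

STATUS = TAG Add2

cycle 1: issue ADD r2<-Add1 // r0:9,r1:8,r2:Add1,r3:4
cycle 2: issue SUB r1<-Add2 // r0:9,r1:Add2,r2:Add1,r3:4
cycle 3: CDB Add1=14; issue SUB r0<-Add1 // r0:Add1,r1:Add2,r2:14,r3:4
cycle 4: stall // r0:Add1,r1:Add2,r2:14,r3:4
cycle 5: CDB Add2=-6; issue SUB r0<-Add2 // r0:Add2,r1:-6,r2:14,r3:4
cycle 6: stall // r0:Add2,r1:-6,r2:14,r3:4
cycle 7: CDB Add1=-10; issue SUB r2<-Add1 // r0:Add2,r1:-6,r2:Add1,r3:4
cycle 8: CDB Add2=10; issue ADD r2<-Add2 // r0:10,r1:-6,r2:Add2,r3:4
cycle 9: stall // r0:10,r1:-6,r2:Add2,r3:4
cycle 10: CDB Add1=-4; issue ADD r0<-Add1 // r0:Add1,r1:-6,r2:Add2,r3:4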